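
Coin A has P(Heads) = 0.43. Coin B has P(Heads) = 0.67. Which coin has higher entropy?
A

For binary distributions, entropy is maximized at p=0.5 and decreases as p moves toward 0 or 1.

H(A) = H(0.43) = 0.9858 bits
H(B) = H(0.67) = 0.9149 bits

Distribution A (p=0.43) is closer to uniform (p=0.5), so it has higher entropy.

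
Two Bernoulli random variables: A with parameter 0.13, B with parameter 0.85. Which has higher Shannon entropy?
B

For binary distributions, entropy is maximized at p=0.5 and decreases as p moves toward 0 or 1.

H(A) = H(0.13) = 0.5574 bits
H(B) = H(0.85) = 0.6098 bits

Distribution B (p=0.85) is closer to uniform (p=0.5), so it has higher entropy.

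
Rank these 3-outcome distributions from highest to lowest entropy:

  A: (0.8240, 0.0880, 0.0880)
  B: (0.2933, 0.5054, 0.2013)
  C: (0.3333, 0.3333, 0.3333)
C > B > A

Key insight: Entropy is maximized by uniform distributions and minimized by concentrated distributions.

- Uniform distributions have maximum entropy log₂(3) = 1.5850 bits
- The more "peaked" or concentrated a distribution, the lower its entropy

Entropies:
  H(A) = 0.8472 bits
  H(B) = 1.4821 bits
  H(C) = 1.5850 bits

Ranking: C > B > A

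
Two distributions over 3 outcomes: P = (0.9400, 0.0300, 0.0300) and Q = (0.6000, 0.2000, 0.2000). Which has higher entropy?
Q

P is highly concentrated on one outcome (94%), making it nearly deterministic. Q spreads its mass more evenly (max 60%). The more spread-out distribution has higher entropy: H(P) ≈ 0.387 bits, H(Q) ≈ 1.371 bits.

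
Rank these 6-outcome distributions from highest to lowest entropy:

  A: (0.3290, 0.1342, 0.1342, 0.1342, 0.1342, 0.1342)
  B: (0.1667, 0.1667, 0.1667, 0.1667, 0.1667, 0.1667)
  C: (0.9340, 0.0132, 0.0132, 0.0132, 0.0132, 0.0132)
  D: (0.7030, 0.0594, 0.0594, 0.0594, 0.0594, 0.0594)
B > A > D > C

Key insight: Entropy is maximized by uniform distributions and minimized by concentrated distributions.

Entropies:
  H(A) = 2.4719 bits
  H(B) = 2.5850 bits
  H(C) = 0.5041 bits
  H(D) = 1.5672 bits

Ranking: B > A > D > C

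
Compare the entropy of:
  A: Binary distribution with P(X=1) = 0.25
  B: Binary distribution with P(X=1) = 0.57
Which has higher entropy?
B

For binary distributions, entropy is maximized at p=0.5 and decreases as p moves toward 0 or 1.

H(A) = H(0.25) = 0.8113 bits
H(B) = H(0.57) = 0.9858 bits

Distribution B (p=0.57) is closer to uniform (p=0.5), so it has higher entropy.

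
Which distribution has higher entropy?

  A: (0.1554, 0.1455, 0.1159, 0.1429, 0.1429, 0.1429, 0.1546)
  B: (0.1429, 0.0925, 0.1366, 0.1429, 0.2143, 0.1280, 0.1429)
A

Both distributions are close to uniform, making this a harder comparison.

H(A) = 2.8019 bits
H(B) = 2.7690 bits

The distribution closer to uniform has higher entropy.
Answer: A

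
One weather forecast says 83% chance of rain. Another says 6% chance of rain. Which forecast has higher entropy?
83% forecast

Treat each forecast as a Bernoulli distribution. Binary entropy is maximized at p=0.5 and falls off symmetrically toward 0 or 1. The 83% forecast is closer to 50%, so it is more uncertain. H(83%) ≈ 0.658 bits, H(6%) ≈ 0.327 bits.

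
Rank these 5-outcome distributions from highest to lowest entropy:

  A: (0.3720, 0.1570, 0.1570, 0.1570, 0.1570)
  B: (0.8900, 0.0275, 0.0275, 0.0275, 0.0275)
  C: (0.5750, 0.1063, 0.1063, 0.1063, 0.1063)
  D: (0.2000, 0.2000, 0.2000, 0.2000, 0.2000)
D > A > C > B

Key insight: Entropy is maximized by uniform distributions and minimized by concentrated distributions.

Entropies:
  H(A) = 2.2082 bits
  H(B) = 0.7199 bits
  H(C) = 1.8337 bits
  H(D) = 2.3219 bits

Ranking: D > A > C > B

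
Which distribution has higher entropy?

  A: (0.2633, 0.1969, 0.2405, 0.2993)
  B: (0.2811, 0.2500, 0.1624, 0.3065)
A

Both distributions are close to uniform, making this a harder comparison.

H(A) = 1.9839 bits
H(B) = 1.9634 bits

The distribution closer to uniform has higher entropy.
Answer: A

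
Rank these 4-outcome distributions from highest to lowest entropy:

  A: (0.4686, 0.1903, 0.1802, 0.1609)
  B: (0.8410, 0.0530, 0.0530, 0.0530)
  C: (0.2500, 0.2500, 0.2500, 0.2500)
C > A > B

Key insight: Entropy is maximized by uniform distributions and minimized by concentrated distributions.

- Uniform distributions have maximum entropy log₂(4) = 2.0000 bits
- The more "peaked" or concentrated a distribution, the lower its entropy

Entropies:
  H(A) = 1.8375 bits
  H(B) = 0.8839 bits
  H(C) = 2.0000 bits

Ranking: C > A > B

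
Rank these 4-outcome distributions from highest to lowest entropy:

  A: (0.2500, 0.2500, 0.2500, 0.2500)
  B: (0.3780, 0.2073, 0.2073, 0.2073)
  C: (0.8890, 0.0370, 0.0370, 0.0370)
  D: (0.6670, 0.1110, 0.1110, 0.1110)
A > B > D > C

Key insight: Entropy is maximized by uniform distributions and minimized by concentrated distributions.

Entropies:
  H(A) = 2.0000 bits
  H(B) = 1.9425 bits
  H(C) = 0.6789 bits
  H(D) = 1.4458 bits

Ranking: A > B > D > C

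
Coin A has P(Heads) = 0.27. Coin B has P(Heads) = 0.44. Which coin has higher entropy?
B

For binary distributions, entropy is maximized at p=0.5 and decreases as p moves toward 0 or 1.

H(A) = H(0.27) = 0.8415 bits
H(B) = H(0.44) = 0.9896 bits

Distribution B (p=0.44) is closer to uniform (p=0.5), so it has higher entropy.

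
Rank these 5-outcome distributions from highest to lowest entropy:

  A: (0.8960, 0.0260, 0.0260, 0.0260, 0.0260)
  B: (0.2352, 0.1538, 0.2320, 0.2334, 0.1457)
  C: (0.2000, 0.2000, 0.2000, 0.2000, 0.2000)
C > B > A

Key insight: Entropy is maximized by uniform distributions and minimized by concentrated distributions.

- Uniform distributions have maximum entropy log₂(5) = 2.3219 bits
- The more "peaked" or concentrated a distribution, the lower its entropy

Entropies:
  H(A) = 0.6895 bits
  H(B) = 2.2902 bits
  H(C) = 2.3219 bits

Ranking: C > B > A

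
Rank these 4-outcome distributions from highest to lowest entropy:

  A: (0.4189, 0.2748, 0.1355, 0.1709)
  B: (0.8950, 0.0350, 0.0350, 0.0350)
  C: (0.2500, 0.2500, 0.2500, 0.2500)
C > A > B

Key insight: Entropy is maximized by uniform distributions and minimized by concentrated distributions.

- Uniform distributions have maximum entropy log₂(4) = 2.0000 bits
- The more "peaked" or concentrated a distribution, the lower its entropy

Entropies:
  H(A) = 1.8642 bits
  H(B) = 0.6511 bits
  H(C) = 2.0000 bits

Ranking: C > A > B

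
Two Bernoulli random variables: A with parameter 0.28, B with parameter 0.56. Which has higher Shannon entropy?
B

For binary distributions, entropy is maximized at p=0.5 and decreases as p moves toward 0 or 1.

H(A) = H(0.28) = 0.8555 bits
H(B) = H(0.56) = 0.9896 bits

Distribution B (p=0.56) is closer to uniform (p=0.5), so it has higher entropy.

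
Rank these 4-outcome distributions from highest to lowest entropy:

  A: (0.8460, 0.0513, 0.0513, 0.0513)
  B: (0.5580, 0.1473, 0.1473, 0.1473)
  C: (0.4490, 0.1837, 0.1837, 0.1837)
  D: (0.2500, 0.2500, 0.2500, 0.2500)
D > C > B > A

Key insight: Entropy is maximized by uniform distributions and minimized by concentrated distributions.

Entropies:
  H(A) = 0.8638 bits
  H(B) = 1.6908 bits
  H(C) = 1.8658 bits
  H(D) = 2.0000 bits

Ranking: D > C > B > A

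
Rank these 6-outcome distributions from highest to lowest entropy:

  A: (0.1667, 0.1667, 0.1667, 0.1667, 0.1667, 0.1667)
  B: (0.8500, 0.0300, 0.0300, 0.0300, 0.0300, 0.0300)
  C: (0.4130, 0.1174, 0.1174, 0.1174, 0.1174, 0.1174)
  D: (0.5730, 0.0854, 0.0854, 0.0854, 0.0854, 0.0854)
A > C > D > B

Key insight: Entropy is maximized by uniform distributions and minimized by concentrated distributions.

Entropies:
  H(A) = 2.5850 bits
  H(B) = 0.9581 bits
  H(C) = 2.3410 bits
  H(D) = 1.9760 bits

Ranking: A > C > D > B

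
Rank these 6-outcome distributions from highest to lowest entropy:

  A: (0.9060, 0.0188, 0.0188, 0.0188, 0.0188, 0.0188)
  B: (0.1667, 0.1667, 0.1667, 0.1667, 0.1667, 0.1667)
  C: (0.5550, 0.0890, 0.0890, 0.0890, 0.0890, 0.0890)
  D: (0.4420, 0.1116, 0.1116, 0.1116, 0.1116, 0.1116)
B > D > C > A

Key insight: Entropy is maximized by uniform distributions and minimized by concentrated distributions.

Entropies:
  H(A) = 0.6679 bits
  H(B) = 2.5850 bits
  H(C) = 2.0245 bits
  H(D) = 2.2859 bits

Ranking: B > D > C > A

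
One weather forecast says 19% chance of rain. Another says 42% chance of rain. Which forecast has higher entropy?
42% forecast

Treat each forecast as a Bernoulli distribution. Binary entropy is maximized at p=0.5 and falls off symmetrically toward 0 or 1. The 42% forecast is closer to 50%, so it is more uncertain. H(19%) ≈ 0.701 bits, H(42%) ≈ 0.981 bits.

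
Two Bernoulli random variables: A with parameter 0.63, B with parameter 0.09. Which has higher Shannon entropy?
A

For binary distributions, entropy is maximized at p=0.5 and decreases as p moves toward 0 or 1.

H(A) = H(0.63) = 0.9507 bits
H(B) = H(0.09) = 0.4365 bits

Distribution A (p=0.63) is closer to uniform (p=0.5), so it has higher entropy.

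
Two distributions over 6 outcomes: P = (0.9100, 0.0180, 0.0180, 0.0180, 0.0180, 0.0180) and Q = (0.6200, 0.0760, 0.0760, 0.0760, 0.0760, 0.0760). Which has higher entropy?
Q

P is highly concentrated on one outcome (91%), making it nearly deterministic. Q spreads its mass more evenly (max 62%). The more spread-out distribution has higher entropy: H(P) ≈ 0.645 bits, H(Q) ≈ 1.840 bits.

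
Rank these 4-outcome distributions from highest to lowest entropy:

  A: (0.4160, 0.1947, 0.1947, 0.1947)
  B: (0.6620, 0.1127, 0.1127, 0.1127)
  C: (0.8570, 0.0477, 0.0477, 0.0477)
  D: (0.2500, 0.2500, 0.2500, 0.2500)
D > A > B > C

Key insight: Entropy is maximized by uniform distributions and minimized by concentrated distributions.

Entropies:
  H(A) = 1.9052 bits
  H(B) = 1.4586 bits
  H(C) = 0.8187 bits
  H(D) = 2.0000 bits

Ranking: D > A > B > C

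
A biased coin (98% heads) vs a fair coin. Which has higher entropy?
Fair coin

The fair coin is uniform (p=0.5), maximizing binary entropy at 1 bit. The biased coin has H(0.98) ≈ 0.141 bits — its outcome is more predictable, so its entropy is lower.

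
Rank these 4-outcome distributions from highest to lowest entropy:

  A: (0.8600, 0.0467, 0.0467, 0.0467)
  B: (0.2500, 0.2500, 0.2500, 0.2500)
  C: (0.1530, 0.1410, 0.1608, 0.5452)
B > C > A

Key insight: Entropy is maximized by uniform distributions and minimized by concentrated distributions.

- Uniform distributions have maximum entropy log₂(4) = 2.0000 bits
- The more "peaked" or concentrated a distribution, the lower its entropy

Entropies:
  H(A) = 0.8061 bits
  H(B) = 2.0000 bits
  H(C) = 1.7140 bits

Ranking: B > C > A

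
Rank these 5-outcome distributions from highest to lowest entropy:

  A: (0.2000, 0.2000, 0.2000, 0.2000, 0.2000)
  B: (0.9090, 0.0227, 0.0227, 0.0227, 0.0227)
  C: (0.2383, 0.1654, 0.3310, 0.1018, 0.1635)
A > C > B

Key insight: Entropy is maximized by uniform distributions and minimized by concentrated distributions.

- Uniform distributions have maximum entropy log₂(5) = 2.3219 bits
- The more "peaked" or concentrated a distribution, the lower its entropy

Entropies:
  H(A) = 2.3219 bits
  H(B) = 0.6218 bits
  H(C) = 2.2131 bits

Ranking: A > C > B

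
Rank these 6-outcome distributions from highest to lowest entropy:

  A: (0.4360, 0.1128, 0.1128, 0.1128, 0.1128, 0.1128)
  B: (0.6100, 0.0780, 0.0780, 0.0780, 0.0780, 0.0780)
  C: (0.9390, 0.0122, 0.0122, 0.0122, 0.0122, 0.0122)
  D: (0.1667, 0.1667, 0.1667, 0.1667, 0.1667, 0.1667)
D > A > B > C

Key insight: Entropy is maximized by uniform distributions and minimized by concentrated distributions.

Entropies:
  H(A) = 2.2977 bits
  H(B) = 1.8704 bits
  H(C) = 0.4730 bits
  H(D) = 2.5850 bits

Ranking: D > A > B > C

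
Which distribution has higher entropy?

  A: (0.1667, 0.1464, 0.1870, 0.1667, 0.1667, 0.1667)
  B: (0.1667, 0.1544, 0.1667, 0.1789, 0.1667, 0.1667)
B

Both distributions are close to uniform, making this a harder comparison.

H(A) = 2.5814 bits
H(B) = 2.5837 bits

The distribution closer to uniform has higher entropy.
Answer: B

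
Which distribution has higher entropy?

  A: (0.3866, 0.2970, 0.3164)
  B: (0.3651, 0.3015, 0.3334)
B

Both distributions are close to uniform, making this a harder comparison.

H(A) = 1.5755 bits
H(B) = 1.5806 bits

The distribution closer to uniform has higher entropy.
Answer: B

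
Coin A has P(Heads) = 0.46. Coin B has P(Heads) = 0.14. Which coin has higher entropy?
A

For binary distributions, entropy is maximized at p=0.5 and decreases as p moves toward 0 or 1.

H(A) = H(0.46) = 0.9954 bits
H(B) = H(0.14) = 0.5842 bits

Distribution A (p=0.46) is closer to uniform (p=0.5), so it has higher entropy.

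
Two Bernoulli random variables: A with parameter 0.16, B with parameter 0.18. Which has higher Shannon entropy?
B

For binary distributions, entropy is maximized at p=0.5 and decreases as p moves toward 0 or 1.

H(A) = H(0.16) = 0.6343 bits
H(B) = H(0.18) = 0.6801 bits

Distribution B (p=0.18) is closer to uniform (p=0.5), so it has higher entropy.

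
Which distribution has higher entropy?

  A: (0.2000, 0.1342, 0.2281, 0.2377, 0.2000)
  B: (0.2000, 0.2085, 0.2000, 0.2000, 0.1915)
B

Both distributions are close to uniform, making this a harder comparison.

H(A) = 2.2967 bits
H(B) = 2.3214 bits

The distribution closer to uniform has higher entropy.
Answer: B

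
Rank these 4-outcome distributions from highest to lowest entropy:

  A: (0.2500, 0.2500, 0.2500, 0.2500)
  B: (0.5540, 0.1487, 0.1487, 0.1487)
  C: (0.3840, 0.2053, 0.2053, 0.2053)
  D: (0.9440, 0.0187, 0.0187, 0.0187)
A > C > B > D

Key insight: Entropy is maximized by uniform distributions and minimized by concentrated distributions.

Entropies:
  H(A) = 2.0000 bits
  H(B) = 1.6985 bits
  H(C) = 1.9372 bits
  H(D) = 0.4001 bits

Ranking: A > C > B > D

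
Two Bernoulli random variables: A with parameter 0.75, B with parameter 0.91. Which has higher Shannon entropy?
A

For binary distributions, entropy is maximized at p=0.5 and decreases as p moves toward 0 or 1.

H(A) = H(0.75) = 0.8113 bits
H(B) = H(0.91) = 0.4365 bits

Distribution A (p=0.75) is closer to uniform (p=0.5), so it has higher entropy.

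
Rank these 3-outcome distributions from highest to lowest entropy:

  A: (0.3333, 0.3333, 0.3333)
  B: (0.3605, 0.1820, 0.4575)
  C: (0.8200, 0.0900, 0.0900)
A > B > C

Key insight: Entropy is maximized by uniform distributions and minimized by concentrated distributions.

- Uniform distributions have maximum entropy log₂(3) = 1.5850 bits
- The more "peaked" or concentrated a distribution, the lower its entropy

Entropies:
  H(A) = 1.5850 bits
  H(B) = 1.4942 bits
  H(C) = 0.8601 bits

Ranking: A > B > C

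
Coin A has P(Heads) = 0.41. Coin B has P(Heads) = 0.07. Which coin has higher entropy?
A

For binary distributions, entropy is maximized at p=0.5 and decreases as p moves toward 0 or 1.

H(A) = H(0.41) = 0.9765 bits
H(B) = H(0.07) = 0.3659 bits

Distribution A (p=0.41) is closer to uniform (p=0.5), so it has higher entropy.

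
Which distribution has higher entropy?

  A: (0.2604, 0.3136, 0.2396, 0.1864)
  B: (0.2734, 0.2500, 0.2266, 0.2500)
B

Both distributions are close to uniform, making this a harder comparison.

H(A) = 1.9758 bits
H(B) = 1.9968 bits

The distribution closer to uniform has higher entropy.
Answer: B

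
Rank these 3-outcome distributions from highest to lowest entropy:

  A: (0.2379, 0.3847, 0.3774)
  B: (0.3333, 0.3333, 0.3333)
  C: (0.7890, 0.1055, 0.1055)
B > A > C

Key insight: Entropy is maximized by uniform distributions and minimized by concentrated distributions.

- Uniform distributions have maximum entropy log₂(3) = 1.5850 bits
- The more "peaked" or concentrated a distribution, the lower its entropy

Entropies:
  H(A) = 1.5536 bits
  H(B) = 1.5850 bits
  H(C) = 0.9544 bits

Ranking: B > A > C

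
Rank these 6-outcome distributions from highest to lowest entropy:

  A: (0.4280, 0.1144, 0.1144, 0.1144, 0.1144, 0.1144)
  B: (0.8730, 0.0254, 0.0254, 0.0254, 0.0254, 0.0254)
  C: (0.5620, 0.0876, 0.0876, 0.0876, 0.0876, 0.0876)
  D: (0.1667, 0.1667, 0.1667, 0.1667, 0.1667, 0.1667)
D > A > C > B

Key insight: Entropy is maximized by uniform distributions and minimized by concentrated distributions.

Entropies:
  H(A) = 2.3131 bits
  H(B) = 0.8440 bits
  H(C) = 2.0059 bits
  H(D) = 2.5850 bits

Ranking: D > A > C > B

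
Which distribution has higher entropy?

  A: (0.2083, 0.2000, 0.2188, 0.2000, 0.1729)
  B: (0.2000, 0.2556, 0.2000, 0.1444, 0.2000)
A

Both distributions are close to uniform, making this a harder comparison.

H(A) = 2.3177 bits
H(B) = 2.2994 bits

The distribution closer to uniform has higher entropy.
Answer: A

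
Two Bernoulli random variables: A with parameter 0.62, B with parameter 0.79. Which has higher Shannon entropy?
A

For binary distributions, entropy is maximized at p=0.5 and decreases as p moves toward 0 or 1.

H(A) = H(0.62) = 0.9580 bits
H(B) = H(0.79) = 0.7415 bits

Distribution A (p=0.62) is closer to uniform (p=0.5), so it has higher entropy.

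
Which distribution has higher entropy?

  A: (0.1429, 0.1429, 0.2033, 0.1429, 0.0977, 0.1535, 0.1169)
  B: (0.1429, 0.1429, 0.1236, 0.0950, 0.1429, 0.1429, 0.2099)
A

Both distributions are close to uniform, making this a harder comparison.

H(A) = 2.7753 bits
H(B) = 2.7725 bits

The distribution closer to uniform has higher entropy.
Answer: A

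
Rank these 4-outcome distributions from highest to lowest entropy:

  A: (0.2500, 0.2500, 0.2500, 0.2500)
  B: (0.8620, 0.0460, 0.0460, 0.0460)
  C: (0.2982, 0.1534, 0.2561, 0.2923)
A > C > B

Key insight: Entropy is maximized by uniform distributions and minimized by concentrated distributions.

- Uniform distributions have maximum entropy log₂(4) = 2.0000 bits
- The more "peaked" or concentrated a distribution, the lower its entropy

Entropies:
  H(A) = 2.0000 bits
  H(B) = 0.7977 bits
  H(C) = 1.9575 bits

Ranking: A > C > B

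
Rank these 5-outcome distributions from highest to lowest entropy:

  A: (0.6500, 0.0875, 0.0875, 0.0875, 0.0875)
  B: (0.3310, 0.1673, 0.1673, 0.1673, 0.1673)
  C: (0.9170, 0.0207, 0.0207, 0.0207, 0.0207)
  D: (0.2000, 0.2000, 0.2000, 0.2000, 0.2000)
D > B > A > C

Key insight: Entropy is maximized by uniform distributions and minimized by concentrated distributions.

Entropies:
  H(A) = 1.6341 bits
  H(B) = 2.2539 bits
  H(C) = 0.5787 bits
  H(D) = 2.3219 bits

Ranking: D > B > A > C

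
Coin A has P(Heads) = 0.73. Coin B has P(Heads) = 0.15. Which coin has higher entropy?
A

For binary distributions, entropy is maximized at p=0.5 and decreases as p moves toward 0 or 1.

H(A) = H(0.73) = 0.8415 bits
H(B) = H(0.15) = 0.6098 bits

Distribution A (p=0.73) is closer to uniform (p=0.5), so it has higher entropy.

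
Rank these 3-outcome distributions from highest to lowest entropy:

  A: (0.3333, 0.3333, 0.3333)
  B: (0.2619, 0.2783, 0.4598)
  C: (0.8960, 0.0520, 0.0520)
A > B > C

Key insight: Entropy is maximized by uniform distributions and minimized by concentrated distributions.

- Uniform distributions have maximum entropy log₂(3) = 1.5850 bits
- The more "peaked" or concentrated a distribution, the lower its entropy

Entropies:
  H(A) = 1.5850 bits
  H(B) = 1.5352 bits
  H(C) = 0.5855 bits

Ranking: A > B > C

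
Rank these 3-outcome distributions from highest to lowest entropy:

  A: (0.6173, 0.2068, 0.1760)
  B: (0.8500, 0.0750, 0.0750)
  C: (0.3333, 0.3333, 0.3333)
C > A > B

Key insight: Entropy is maximized by uniform distributions and minimized by concentrated distributions.

- Uniform distributions have maximum entropy log₂(3) = 1.5850 bits
- The more "peaked" or concentrated a distribution, the lower its entropy

Entropies:
  H(A) = 1.3409 bits
  H(B) = 0.7598 bits
  H(C) = 1.5850 bits

Ranking: C > A > B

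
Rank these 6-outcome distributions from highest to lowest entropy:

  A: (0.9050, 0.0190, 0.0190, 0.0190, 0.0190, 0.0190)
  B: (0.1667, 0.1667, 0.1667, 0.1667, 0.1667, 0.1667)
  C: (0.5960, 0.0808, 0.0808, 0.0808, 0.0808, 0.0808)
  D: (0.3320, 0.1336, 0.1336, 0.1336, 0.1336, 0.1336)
B > D > C > A

Key insight: Entropy is maximized by uniform distributions and minimized by concentrated distributions.

Entropies:
  H(A) = 0.6735 bits
  H(B) = 2.5850 bits
  H(C) = 1.9113 bits
  H(D) = 2.4680 bits

Ranking: B > D > C > A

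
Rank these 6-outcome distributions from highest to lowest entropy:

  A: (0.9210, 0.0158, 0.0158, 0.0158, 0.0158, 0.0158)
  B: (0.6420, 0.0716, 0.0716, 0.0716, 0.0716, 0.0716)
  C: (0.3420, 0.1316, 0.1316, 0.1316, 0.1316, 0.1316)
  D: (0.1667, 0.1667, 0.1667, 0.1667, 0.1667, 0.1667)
D > C > B > A

Key insight: Entropy is maximized by uniform distributions and minimized by concentrated distributions.

Entropies:
  H(A) = 0.5821 bits
  H(B) = 1.7723 bits
  H(C) = 2.4545 bits
  H(D) = 2.5850 bits

Ranking: D > C > B > A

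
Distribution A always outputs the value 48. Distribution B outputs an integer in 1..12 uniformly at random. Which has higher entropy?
B

A is deterministic, so H(A) = 0. B is uniform over 12 outcomes, so H(B) = log₂(12) = 3.585 bits. Any distribution with genuine randomness has higher entropy than a deterministic one.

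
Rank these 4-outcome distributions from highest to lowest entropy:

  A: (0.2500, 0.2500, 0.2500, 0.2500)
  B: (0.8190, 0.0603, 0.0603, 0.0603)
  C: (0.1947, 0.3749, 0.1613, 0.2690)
A > C > B

Key insight: Entropy is maximized by uniform distributions and minimized by concentrated distributions.

- Uniform distributions have maximum entropy log₂(4) = 2.0000 bits
- The more "peaked" or concentrated a distribution, the lower its entropy

Entropies:
  H(A) = 2.0000 bits
  H(B) = 0.9691 bits
  H(C) = 1.9244 bits

Ranking: A > C > B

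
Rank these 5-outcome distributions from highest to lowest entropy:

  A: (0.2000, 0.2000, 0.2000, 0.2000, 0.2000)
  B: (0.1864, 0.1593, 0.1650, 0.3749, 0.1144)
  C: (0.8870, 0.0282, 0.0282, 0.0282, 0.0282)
A > B > C

Key insight: Entropy is maximized by uniform distributions and minimized by concentrated distributions.

- Uniform distributions have maximum entropy log₂(5) = 2.3219 bits
- The more "peaked" or concentrated a distribution, the lower its entropy

Entropies:
  H(A) = 2.3219 bits
  H(B) = 2.1913 bits
  H(C) = 0.7349 bits

Ranking: A > B > C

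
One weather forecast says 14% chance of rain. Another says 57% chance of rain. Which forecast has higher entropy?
57% forecast

Treat each forecast as a Bernoulli distribution. Binary entropy is maximized at p=0.5 and falls off symmetrically toward 0 or 1. The 57% forecast is closer to 50%, so it is more uncertain. H(14%) ≈ 0.584 bits, H(57%) ≈ 0.986 bits.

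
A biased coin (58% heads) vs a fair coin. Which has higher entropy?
Fair coin

The fair coin is uniform (p=0.5), maximizing binary entropy at 1 bit. The biased coin has H(0.58) ≈ 0.981 bits — its outcome is more predictable, so its entropy is lower.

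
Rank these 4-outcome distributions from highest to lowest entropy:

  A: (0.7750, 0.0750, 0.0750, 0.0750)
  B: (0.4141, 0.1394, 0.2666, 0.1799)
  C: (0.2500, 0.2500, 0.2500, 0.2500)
C > B > A

Key insight: Entropy is maximized by uniform distributions and minimized by concentrated distributions.

- Uniform distributions have maximum entropy log₂(4) = 2.0000 bits
- The more "peaked" or concentrated a distribution, the lower its entropy

Entropies:
  H(A) = 1.1258 bits
  H(B) = 1.8766 bits
  H(C) = 2.0000 bits

Ranking: C > B > A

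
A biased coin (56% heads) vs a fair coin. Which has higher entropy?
Fair coin

The fair coin is uniform (p=0.5), maximizing binary entropy at 1 bit. The biased coin has H(0.56) ≈ 0.990 bits — its outcome is more predictable, so its entropy is lower.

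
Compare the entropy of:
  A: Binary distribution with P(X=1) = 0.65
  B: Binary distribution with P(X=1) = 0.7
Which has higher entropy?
A

For binary distributions, entropy is maximized at p=0.5 and decreases as p moves toward 0 or 1.

H(A) = H(0.65) = 0.9341 bits
H(B) = H(0.7) = 0.8813 bits

Distribution A (p=0.65) is closer to uniform (p=0.5), so it has higher entropy.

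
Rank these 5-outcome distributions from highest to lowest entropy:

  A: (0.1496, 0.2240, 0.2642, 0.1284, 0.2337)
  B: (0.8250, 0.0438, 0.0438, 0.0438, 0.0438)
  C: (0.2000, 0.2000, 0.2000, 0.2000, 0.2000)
C > A > B

Key insight: Entropy is maximized by uniform distributions and minimized by concentrated distributions.

- Uniform distributions have maximum entropy log₂(5) = 2.3219 bits
- The more "peaked" or concentrated a distribution, the lower its entropy

Entropies:
  H(A) = 2.2713 bits
  H(B) = 1.0190 bits
  H(C) = 2.3219 bits

Ranking: C > A > B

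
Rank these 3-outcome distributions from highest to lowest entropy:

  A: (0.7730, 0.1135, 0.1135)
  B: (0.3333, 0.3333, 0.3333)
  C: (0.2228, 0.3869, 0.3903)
B > C > A

Key insight: Entropy is maximized by uniform distributions and minimized by concentrated distributions.

- Uniform distributions have maximum entropy log₂(3) = 1.5850 bits
- The more "peaked" or concentrated a distribution, the lower its entropy

Entropies:
  H(A) = 0.9997 bits
  H(B) = 1.5850 bits
  H(C) = 1.5424 bits

Ranking: B > C > A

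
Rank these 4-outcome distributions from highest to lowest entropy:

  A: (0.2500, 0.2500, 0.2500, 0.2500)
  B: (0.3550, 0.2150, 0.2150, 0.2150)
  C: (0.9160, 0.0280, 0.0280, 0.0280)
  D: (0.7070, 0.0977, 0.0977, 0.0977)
A > B > D > C

Key insight: Entropy is maximized by uniform distributions and minimized by concentrated distributions.

Entropies:
  H(A) = 2.0000 bits
  H(B) = 1.9608 bits
  H(C) = 0.5493 bits
  H(D) = 1.3370 bits

Ranking: A > B > D > C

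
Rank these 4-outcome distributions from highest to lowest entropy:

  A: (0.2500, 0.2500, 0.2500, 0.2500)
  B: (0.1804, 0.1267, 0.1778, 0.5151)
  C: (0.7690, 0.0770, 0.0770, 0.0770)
A > B > C

Key insight: Entropy is maximized by uniform distributions and minimized by concentrated distributions.

- Uniform distributions have maximum entropy log₂(4) = 2.0000 bits
- The more "peaked" or concentrated a distribution, the lower its entropy

Entropies:
  H(A) = 2.0000 bits
  H(B) = 1.7594 bits
  H(C) = 1.1459 bits

Ranking: A > B > C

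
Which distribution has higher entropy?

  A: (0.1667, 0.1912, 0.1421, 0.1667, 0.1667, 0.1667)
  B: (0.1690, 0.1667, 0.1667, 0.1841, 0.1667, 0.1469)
B

Both distributions are close to uniform, making this a harder comparison.

H(A) = 2.5797 bits
H(B) = 2.5819 bits

The distribution closer to uniform has higher entropy.
Answer: B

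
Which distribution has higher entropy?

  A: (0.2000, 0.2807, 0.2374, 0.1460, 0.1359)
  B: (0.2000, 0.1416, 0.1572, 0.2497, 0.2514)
B

Both distributions are close to uniform, making this a harder comparison.

H(A) = 2.2680 bits
H(B) = 2.2840 bits

The distribution closer to uniform has higher entropy.
Answer: B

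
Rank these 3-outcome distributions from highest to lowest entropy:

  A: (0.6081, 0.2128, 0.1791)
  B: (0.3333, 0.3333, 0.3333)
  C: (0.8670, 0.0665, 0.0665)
B > A > C

Key insight: Entropy is maximized by uniform distributions and minimized by concentrated distributions.

- Uniform distributions have maximum entropy log₂(3) = 1.5850 bits
- The more "peaked" or concentrated a distribution, the lower its entropy

Entropies:
  H(A) = 1.3558 bits
  H(B) = 1.5850 bits
  H(C) = 0.6986 bits

Ranking: B > A > C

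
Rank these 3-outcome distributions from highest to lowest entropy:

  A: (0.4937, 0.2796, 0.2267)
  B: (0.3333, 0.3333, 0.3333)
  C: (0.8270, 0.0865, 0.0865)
B > A > C

Key insight: Entropy is maximized by uniform distributions and minimized by concentrated distributions.

- Uniform distributions have maximum entropy log₂(3) = 1.5850 bits
- The more "peaked" or concentrated a distribution, the lower its entropy

Entropies:
  H(A) = 1.5022 bits
  H(B) = 1.5850 bits
  H(C) = 0.8375 bits

Ranking: B > A > C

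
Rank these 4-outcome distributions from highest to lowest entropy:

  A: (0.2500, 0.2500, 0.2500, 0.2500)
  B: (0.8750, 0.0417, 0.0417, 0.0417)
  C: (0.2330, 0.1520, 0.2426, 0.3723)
A > C > B

Key insight: Entropy is maximized by uniform distributions and minimized by concentrated distributions.

- Uniform distributions have maximum entropy log₂(4) = 2.0000 bits
- The more "peaked" or concentrated a distribution, the lower its entropy

Entropies:
  H(A) = 2.0000 bits
  H(B) = 0.7417 bits
  H(C) = 1.9293 bits

Ranking: A > C > B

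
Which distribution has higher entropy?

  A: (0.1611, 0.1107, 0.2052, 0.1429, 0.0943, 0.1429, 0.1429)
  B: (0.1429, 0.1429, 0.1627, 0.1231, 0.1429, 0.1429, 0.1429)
B

Both distributions are close to uniform, making this a harder comparison.

H(A) = 2.7693 bits
H(B) = 2.8034 bits

The distribution closer to uniform has higher entropy.
Answer: B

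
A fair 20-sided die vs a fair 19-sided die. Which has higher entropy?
20-sided die

Both are uniform distributions; for uniform over n outcomes, H = log₂(n). H(20-sided) = log₂(20) = 4.322 bits and H(19-sided) = log₂(19) = 4.248 bits. More outcomes in a uniform distribution means higher entropy.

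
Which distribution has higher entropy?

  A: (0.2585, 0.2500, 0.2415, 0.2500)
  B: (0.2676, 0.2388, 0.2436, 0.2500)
A

Both distributions are close to uniform, making this a harder comparison.

H(A) = 1.9996 bits
H(B) = 1.9986 bits

The distribution closer to uniform has higher entropy.
Answer: A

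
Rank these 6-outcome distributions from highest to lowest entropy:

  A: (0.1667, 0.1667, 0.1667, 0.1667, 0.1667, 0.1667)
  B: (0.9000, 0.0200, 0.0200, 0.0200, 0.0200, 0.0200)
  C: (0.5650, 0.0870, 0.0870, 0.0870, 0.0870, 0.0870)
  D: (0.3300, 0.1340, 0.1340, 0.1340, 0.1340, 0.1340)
A > D > C > B

Key insight: Entropy is maximized by uniform distributions and minimized by concentrated distributions.

Entropies:
  H(A) = 2.5850 bits
  H(B) = 0.7012 bits
  H(C) = 1.9978 bits
  H(D) = 2.4706 bits

Ranking: A > D > C > B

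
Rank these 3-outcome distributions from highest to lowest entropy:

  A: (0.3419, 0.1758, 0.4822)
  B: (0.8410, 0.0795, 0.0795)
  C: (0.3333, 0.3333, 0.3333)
C > A > B

Key insight: Entropy is maximized by uniform distributions and minimized by concentrated distributions.

- Uniform distributions have maximum entropy log₂(3) = 1.5850 bits
- The more "peaked" or concentrated a distribution, the lower its entropy

Entropies:
  H(A) = 1.4777 bits
  H(B) = 0.7909 bits
  H(C) = 1.5850 bits

Ranking: C > A > B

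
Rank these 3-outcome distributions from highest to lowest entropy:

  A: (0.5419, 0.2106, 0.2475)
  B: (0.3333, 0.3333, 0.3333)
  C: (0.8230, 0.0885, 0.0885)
B > A > C

Key insight: Entropy is maximized by uniform distributions and minimized by concentrated distributions.

- Uniform distributions have maximum entropy log₂(3) = 1.5850 bits
- The more "peaked" or concentrated a distribution, the lower its entropy

Entropies:
  H(A) = 1.4509 bits
  H(B) = 1.5850 bits
  H(C) = 0.8505 bits

Ranking: B > A > C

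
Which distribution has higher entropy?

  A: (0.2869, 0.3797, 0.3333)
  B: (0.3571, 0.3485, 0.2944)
B

Both distributions are close to uniform, making this a harder comparison.

H(A) = 1.5756 bits
H(B) = 1.5799 bits

The distribution closer to uniform has higher entropy.
Answer: B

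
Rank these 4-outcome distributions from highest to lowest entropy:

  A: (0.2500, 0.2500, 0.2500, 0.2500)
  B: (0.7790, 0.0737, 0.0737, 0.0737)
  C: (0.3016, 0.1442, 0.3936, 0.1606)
A > C > B

Key insight: Entropy is maximized by uniform distributions and minimized by concentrated distributions.

- Uniform distributions have maximum entropy log₂(4) = 2.0000 bits
- The more "peaked" or concentrated a distribution, the lower its entropy

Entropies:
  H(A) = 2.0000 bits
  H(B) = 1.1123 bits
  H(C) = 1.8776 bits

Ranking: A > C > B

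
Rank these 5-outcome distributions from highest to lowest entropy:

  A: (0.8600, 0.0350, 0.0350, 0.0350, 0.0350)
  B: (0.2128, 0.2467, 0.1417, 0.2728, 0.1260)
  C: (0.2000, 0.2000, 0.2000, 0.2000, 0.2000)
C > B > A

Key insight: Entropy is maximized by uniform distributions and minimized by concentrated distributions.

- Uniform distributions have maximum entropy log₂(5) = 2.3219 bits
- The more "peaked" or concentrated a distribution, the lower its entropy

Entropies:
  H(A) = 0.8642 bits
  H(B) = 2.2605 bits
  H(C) = 2.3219 bits

Ranking: C > B > A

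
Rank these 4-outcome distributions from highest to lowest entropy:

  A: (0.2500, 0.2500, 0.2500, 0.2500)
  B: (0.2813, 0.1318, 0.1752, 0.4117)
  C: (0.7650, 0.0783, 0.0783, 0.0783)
A > B > C

Key insight: Entropy is maximized by uniform distributions and minimized by concentrated distributions.

- Uniform distributions have maximum entropy log₂(4) = 2.0000 bits
- The more "peaked" or concentrated a distribution, the lower its entropy

Entropies:
  H(A) = 2.0000 bits
  H(B) = 1.8675 bits
  H(C) = 1.1591 bits

Ranking: A > B > C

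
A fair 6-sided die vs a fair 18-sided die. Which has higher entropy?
18-sided die

Both are uniform distributions; for uniform over n outcomes, H = log₂(n). H(6-sided) = log₂(6) = 2.585 bits and H(18-sided) = log₂(18) = 4.170 bits. More outcomes in a uniform distribution means higher entropy.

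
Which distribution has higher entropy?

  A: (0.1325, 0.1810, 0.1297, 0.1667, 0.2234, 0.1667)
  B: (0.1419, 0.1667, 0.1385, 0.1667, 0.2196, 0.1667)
B

Both distributions are close to uniform, making this a harder comparison.

H(A) = 2.5597 bits
H(B) = 2.5675 bits

The distribution closer to uniform has higher entropy.
Answer: B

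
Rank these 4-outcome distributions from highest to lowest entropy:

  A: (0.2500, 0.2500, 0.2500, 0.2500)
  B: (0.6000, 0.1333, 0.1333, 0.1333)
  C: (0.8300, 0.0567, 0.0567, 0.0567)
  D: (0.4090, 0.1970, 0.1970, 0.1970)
A > D > B > C

Key insight: Entropy is maximized by uniform distributions and minimized by concentrated distributions.

Entropies:
  H(A) = 2.0000 bits
  H(B) = 1.6049 bits
  H(C) = 0.9271 bits
  H(D) = 1.9127 bits

Ranking: A > D > B > C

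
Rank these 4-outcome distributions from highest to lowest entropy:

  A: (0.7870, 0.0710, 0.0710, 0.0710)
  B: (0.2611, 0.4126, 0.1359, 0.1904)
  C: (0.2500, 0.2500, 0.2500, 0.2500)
C > B > A

Key insight: Entropy is maximized by uniform distributions and minimized by concentrated distributions.

- Uniform distributions have maximum entropy log₂(4) = 2.0000 bits
- The more "peaked" or concentrated a distribution, the lower its entropy

Entropies:
  H(A) = 1.0848 bits
  H(B) = 1.8797 bits
  H(C) = 2.0000 bits

Ranking: C > B > A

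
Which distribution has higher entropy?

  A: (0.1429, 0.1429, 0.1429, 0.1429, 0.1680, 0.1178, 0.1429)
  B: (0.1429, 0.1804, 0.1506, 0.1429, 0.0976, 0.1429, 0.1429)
A

Both distributions are close to uniform, making this a harder comparison.

H(A) = 2.8010 bits
H(B) = 2.7888 bits

The distribution closer to uniform has higher entropy.
Answer: A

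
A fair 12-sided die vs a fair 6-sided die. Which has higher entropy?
12-sided die

Both are uniform distributions; for uniform over n outcomes, H = log₂(n). H(12-sided) = log₂(12) = 3.585 bits and H(6-sided) = log₂(6) = 2.585 bits. More outcomes in a uniform distribution means higher entropy.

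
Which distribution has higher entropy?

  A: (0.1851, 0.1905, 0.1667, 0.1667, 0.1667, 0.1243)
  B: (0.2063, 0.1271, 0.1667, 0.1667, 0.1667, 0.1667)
A

Both distributions are close to uniform, making this a harder comparison.

H(A) = 2.5727 bits
H(B) = 2.5713 bits

The distribution closer to uniform has higher entropy.
Answer: A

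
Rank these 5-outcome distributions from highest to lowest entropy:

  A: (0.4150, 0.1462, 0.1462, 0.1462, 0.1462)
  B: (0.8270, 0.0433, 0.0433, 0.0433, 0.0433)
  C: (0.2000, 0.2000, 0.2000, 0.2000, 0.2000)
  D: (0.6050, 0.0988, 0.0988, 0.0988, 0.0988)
C > A > D > B

Key insight: Entropy is maximized by uniform distributions and minimized by concentrated distributions.

Entropies:
  H(A) = 2.1491 bits
  H(B) = 1.0105 bits
  H(C) = 2.3219 bits
  H(D) = 1.7580 bits

Ranking: C > A > D > B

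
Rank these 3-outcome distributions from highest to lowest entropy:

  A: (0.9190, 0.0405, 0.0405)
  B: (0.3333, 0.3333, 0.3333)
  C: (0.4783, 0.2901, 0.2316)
B > C > A

Key insight: Entropy is maximized by uniform distributions and minimized by concentrated distributions.

- Uniform distributions have maximum entropy log₂(3) = 1.5850 bits
- The more "peaked" or concentrated a distribution, the lower its entropy

Entropies:
  H(A) = 0.4867 bits
  H(B) = 1.5850 bits
  H(C) = 1.5156 bits

Ranking: B > C > A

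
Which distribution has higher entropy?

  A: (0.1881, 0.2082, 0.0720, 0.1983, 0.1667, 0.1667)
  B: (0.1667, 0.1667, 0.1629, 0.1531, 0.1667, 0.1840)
B

Both distributions are close to uniform, making this a harder comparison.

H(A) = 2.5227 bits
H(B) = 2.5828 bits

The distribution closer to uniform has higher entropy.
Answer: B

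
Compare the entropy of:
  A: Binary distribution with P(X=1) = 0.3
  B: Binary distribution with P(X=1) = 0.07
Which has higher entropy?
A

For binary distributions, entropy is maximized at p=0.5 and decreases as p moves toward 0 or 1.

H(A) = H(0.3) = 0.8813 bits
H(B) = H(0.07) = 0.3659 bits

Distribution A (p=0.3) is closer to uniform (p=0.5), so it has higher entropy.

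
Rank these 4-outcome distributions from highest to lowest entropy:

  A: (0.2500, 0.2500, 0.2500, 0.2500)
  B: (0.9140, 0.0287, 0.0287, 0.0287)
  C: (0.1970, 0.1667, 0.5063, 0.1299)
A > C > B

Key insight: Entropy is maximized by uniform distributions and minimized by concentrated distributions.

- Uniform distributions have maximum entropy log₂(4) = 2.0000 bits
- The more "peaked" or concentrated a distribution, the lower its entropy

Entropies:
  H(A) = 2.0000 bits
  H(B) = 0.5593 bits
  H(C) = 1.7723 bits

Ranking: A > C > B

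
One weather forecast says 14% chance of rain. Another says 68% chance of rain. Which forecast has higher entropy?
68% forecast

Treat each forecast as a Bernoulli distribution. Binary entropy is maximized at p=0.5 and falls off symmetrically toward 0 or 1. The 68% forecast is closer to 50%, so it is more uncertain. H(14%) ≈ 0.584 bits, H(68%) ≈ 0.904 bits.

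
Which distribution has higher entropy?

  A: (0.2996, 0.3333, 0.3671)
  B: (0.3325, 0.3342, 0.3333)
B

Both distributions are close to uniform, making this a harder comparison.

H(A) = 1.5800 bits
H(B) = 1.5850 bits

The distribution closer to uniform has higher entropy.
Answer: B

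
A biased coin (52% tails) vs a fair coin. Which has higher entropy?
Fair coin

The fair coin is uniform (p=0.5), maximizing binary entropy at 1 bit. The biased coin has H(0.52) ≈ 0.999 bits — its outcome is more predictable, so its entropy is lower.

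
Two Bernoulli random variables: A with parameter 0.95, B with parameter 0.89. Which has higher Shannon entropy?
B

For binary distributions, entropy is maximized at p=0.5 and decreases as p moves toward 0 or 1.

H(A) = H(0.95) = 0.2864 bits
H(B) = H(0.89) = 0.4999 bits

Distribution B (p=0.89) is closer to uniform (p=0.5), so it has higher entropy.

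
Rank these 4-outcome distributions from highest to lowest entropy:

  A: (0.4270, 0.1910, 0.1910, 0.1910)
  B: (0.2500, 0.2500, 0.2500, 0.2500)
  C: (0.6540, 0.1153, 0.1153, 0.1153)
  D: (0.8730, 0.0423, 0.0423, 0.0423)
B > A > C > D

Key insight: Entropy is maximized by uniform distributions and minimized by concentrated distributions.

Entropies:
  H(A) = 1.8928 bits
  H(B) = 2.0000 bits
  H(C) = 1.4788 bits
  H(D) = 0.7504 bits

Ranking: B > A > C > D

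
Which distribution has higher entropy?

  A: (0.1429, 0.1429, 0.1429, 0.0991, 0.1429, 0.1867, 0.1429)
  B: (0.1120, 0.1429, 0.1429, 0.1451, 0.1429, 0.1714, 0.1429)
B

Both distributions are close to uniform, making this a harder comparison.

H(A) = 2.7877 bits
H(B) = 2.7983 bits

The distribution closer to uniform has higher entropy.
Answer: B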